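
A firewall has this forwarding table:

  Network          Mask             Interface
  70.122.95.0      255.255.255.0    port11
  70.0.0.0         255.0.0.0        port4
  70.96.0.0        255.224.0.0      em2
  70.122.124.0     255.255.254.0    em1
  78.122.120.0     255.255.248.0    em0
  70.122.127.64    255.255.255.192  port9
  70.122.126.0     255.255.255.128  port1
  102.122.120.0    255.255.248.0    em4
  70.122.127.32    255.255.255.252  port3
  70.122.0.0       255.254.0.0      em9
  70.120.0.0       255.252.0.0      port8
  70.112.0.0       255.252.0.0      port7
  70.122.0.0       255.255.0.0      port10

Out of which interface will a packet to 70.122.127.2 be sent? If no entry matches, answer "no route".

port10

Routes whose prefix contains 70.122.127.2:
  70.0.0.0/8 (70.0.0.0 - 70.255.255.255) -> port4
  70.96.0.0/11 (70.96.0.0 - 70.127.255.255) -> em2
  70.120.0.0/14 (70.120.0.0 - 70.123.255.255) -> port8
  70.122.0.0/15 (70.122.0.0 - 70.123.255.255) -> em9
  70.122.0.0/16 (70.122.0.0 - 70.122.255.255) -> port10
More-specific entries that do NOT match:
  70.122.127.32/30 (70.122.127.32 - 70.122.127.35) does not contain 70.122.127.2
  70.122.127.64/26 (70.122.127.64 - 70.122.127.127) does not contain 70.122.127.2
  70.122.126.0/25 (70.122.126.0 - 70.122.126.127) does not contain 70.122.127.2
  70.122.95.0/24 (70.122.95.0 - 70.122.95.255) does not contain 70.122.127.2
  70.122.124.0/23 (70.122.124.0 - 70.122.125.255) does not contain 70.122.127.2
  78.122.120.0/21 (78.122.120.0 - 78.122.127.255) does not contain 70.122.127.2
  102.122.120.0/21 (102.122.120.0 - 102.122.127.255) does not contain 70.122.127.2
Longest matching prefix is /16 -> interface port10.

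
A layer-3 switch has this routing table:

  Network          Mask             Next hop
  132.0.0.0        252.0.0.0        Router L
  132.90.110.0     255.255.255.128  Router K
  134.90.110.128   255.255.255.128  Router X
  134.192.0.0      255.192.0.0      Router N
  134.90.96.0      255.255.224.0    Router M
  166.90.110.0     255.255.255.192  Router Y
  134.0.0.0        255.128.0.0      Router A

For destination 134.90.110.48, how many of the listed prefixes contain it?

3

Prefixes containing 134.90.110.48:
  132.0.0.0/6 (132.0.0.0 - 135.255.255.255)
  134.0.0.0/9 (134.0.0.0 - 134.127.255.255)
  134.90.96.0/19 (134.90.96.0 - 134.90.127.255)
Total matching entries: 3.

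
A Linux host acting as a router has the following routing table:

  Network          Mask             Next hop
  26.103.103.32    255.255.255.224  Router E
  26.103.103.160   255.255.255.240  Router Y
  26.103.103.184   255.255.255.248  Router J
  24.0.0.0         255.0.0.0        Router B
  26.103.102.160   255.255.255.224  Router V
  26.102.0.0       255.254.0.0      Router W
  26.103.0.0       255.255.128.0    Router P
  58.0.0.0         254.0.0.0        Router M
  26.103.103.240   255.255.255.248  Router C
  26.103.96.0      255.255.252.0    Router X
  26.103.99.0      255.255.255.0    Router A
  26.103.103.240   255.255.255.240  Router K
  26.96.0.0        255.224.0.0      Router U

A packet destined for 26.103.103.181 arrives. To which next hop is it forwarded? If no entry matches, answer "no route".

Router P

Routes whose prefix contains 26.103.103.181:
  26.96.0.0/11 (26.96.0.0 - 26.127.255.255) -> Router U
  26.102.0.0/15 (26.102.0.0 - 26.103.255.255) -> Router W
  26.103.0.0/17 (26.103.0.0 - 26.103.127.255) -> Router P
More-specific entries that do NOT match:
  26.103.103.184/29 (26.103.103.184 - 26.103.103.191) does not contain 26.103.103.181
  26.103.103.240/29 (26.103.103.240 - 26.103.103.247) does not contain 26.103.103.181
  26.103.103.160/28 (26.103.103.160 - 26.103.103.175) does not contain 26.103.103.181
  26.103.103.240/28 (26.103.103.240 - 26.103.103.255) does not contain 26.103.103.181
  26.103.103.32/27 (26.103.103.32 - 26.103.103.63) does not contain 26.103.103.181
  26.103.102.160/27 (26.103.102.160 - 26.103.102.191) does not contain 26.103.103.181
  26.103.99.0/24 (26.103.99.0 - 26.103.99.255) does not contain 26.103.103.181
  26.103.96.0/22 (26.103.96.0 - 26.103.99.255) does not contain 26.103.103.181
Longest matching prefix is /17 -> next hop Router P.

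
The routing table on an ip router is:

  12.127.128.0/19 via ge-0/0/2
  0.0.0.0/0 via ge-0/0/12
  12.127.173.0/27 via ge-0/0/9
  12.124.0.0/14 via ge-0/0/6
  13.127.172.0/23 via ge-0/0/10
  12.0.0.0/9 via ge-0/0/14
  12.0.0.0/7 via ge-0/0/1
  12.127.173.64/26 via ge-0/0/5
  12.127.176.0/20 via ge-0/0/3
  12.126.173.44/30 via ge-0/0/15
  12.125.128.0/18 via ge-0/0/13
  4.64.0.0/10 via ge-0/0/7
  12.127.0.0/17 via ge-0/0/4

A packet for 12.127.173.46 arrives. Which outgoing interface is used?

Routes whose prefix contains 12.127.173.46:
  0.0.0.0/0 (default, matches everything) -> ge-0/0/12
  12.0.0.0/7 (12.0.0.0 - 13.255.255.255) -> ge-0/0/1
  12.0.0.0/9 (12.0.0.0 - 12.127.255.255) -> ge-0/0/14
  12.124.0.0/14 (12.124.0.0 - 12.127.255.255) -> ge-0/0/6
More-specific entries that do NOT match:
  12.126.173.44/30 (12.126.173.44 - 12.126.173.47) does not contain 12.127.173.46
  12.127.173.0/27 (12.127.173.0 - 12.127.173.31) does not contain 12.127.173.46
  12.127.173.64/26 (12.127.173.64 - 12.127.173.127) does not contain 12.127.173.46
  13.127.172.0/23 (13.127.172.0 - 13.127.173.255) does not contain 12.127.173.46
  12.127.176.0/20 (12.127.176.0 - 12.127.191.255) does not contain 12.127.173.46
  12.127.128.0/19 (12.127.128.0 - 12.127.159.255) does not contain 12.127.173.46
  12.125.128.0/18 (12.125.128.0 - 12.125.191.255) does not contain 12.127.173.46
  12.127.0.0/17 (12.127.0.0 - 12.127.127.255) does not contain 12.127.173.46
Longest matching prefix is /14 -> interface ge-0/0/6.

ge-0/0/6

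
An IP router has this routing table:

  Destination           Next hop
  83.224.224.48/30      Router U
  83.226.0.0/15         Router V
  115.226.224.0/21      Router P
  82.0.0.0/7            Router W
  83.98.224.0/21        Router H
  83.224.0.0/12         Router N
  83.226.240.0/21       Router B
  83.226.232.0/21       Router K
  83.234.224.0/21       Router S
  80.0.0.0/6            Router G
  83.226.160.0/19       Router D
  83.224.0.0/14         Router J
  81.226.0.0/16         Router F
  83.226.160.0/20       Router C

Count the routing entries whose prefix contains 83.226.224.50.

5

Prefixes containing 83.226.224.50:
  80.0.0.0/6 (80.0.0.0 - 83.255.255.255)
  82.0.0.0/7 (82.0.0.0 - 83.255.255.255)
  83.224.0.0/12 (83.224.0.0 - 83.239.255.255)
  83.224.0.0/14 (83.224.0.0 - 83.227.255.255)
  83.226.0.0/15 (83.226.0.0 - 83.227.255.255)
Total matching entries: 5.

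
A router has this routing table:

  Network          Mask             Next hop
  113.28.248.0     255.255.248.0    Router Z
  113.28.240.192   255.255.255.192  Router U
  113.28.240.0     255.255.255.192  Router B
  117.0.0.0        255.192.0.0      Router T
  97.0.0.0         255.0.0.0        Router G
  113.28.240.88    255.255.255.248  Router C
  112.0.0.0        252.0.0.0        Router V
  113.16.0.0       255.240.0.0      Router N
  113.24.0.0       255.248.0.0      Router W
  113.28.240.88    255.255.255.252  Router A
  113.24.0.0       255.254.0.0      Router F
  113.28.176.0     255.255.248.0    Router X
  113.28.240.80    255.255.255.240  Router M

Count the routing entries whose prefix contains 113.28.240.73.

3

Prefixes containing 113.28.240.73:
  112.0.0.0/6 (112.0.0.0 - 115.255.255.255)
  113.16.0.0/12 (113.16.0.0 - 113.31.255.255)
  113.24.0.0/13 (113.24.0.0 - 113.31.255.255)
Total matching entries: 3.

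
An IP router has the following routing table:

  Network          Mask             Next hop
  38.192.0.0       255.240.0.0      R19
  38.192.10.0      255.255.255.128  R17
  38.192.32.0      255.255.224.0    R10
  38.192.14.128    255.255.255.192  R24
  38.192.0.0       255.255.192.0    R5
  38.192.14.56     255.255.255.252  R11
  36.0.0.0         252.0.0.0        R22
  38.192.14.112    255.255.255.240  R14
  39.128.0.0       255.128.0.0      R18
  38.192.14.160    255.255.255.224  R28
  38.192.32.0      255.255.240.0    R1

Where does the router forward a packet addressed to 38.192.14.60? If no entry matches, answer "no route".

Routes whose prefix contains 38.192.14.60:
  36.0.0.0/6 (36.0.0.0 - 39.255.255.255) -> R22
  38.192.0.0/12 (38.192.0.0 - 38.207.255.255) -> R19
  38.192.0.0/18 (38.192.0.0 - 38.192.63.255) -> R5
More-specific entries that do NOT match:
  38.192.14.56/30 (38.192.14.56 - 38.192.14.59) does not contain 38.192.14.60
  38.192.14.112/28 (38.192.14.112 - 38.192.14.127) does not contain 38.192.14.60
  38.192.14.160/27 (38.192.14.160 - 38.192.14.191) does not contain 38.192.14.60
  38.192.14.128/26 (38.192.14.128 - 38.192.14.191) does not contain 38.192.14.60
  38.192.10.0/25 (38.192.10.0 - 38.192.10.127) does not contain 38.192.14.60
  38.192.32.0/20 (38.192.32.0 - 38.192.47.255) does not contain 38.192.14.60
  38.192.32.0/19 (38.192.32.0 - 38.192.63.255) does not contain 38.192.14.60
Longest matching prefix is /18 -> next hop R5.

R5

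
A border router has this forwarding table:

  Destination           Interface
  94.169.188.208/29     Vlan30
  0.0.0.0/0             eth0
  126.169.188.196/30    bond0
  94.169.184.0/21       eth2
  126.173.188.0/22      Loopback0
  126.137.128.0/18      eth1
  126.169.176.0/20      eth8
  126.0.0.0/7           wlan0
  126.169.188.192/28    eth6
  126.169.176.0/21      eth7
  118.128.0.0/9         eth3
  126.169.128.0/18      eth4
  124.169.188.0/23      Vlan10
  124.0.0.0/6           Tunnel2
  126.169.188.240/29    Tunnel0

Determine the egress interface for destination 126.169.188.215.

Routes whose prefix contains 126.169.188.215:
  0.0.0.0/0 (default, matches everything) -> eth0
  124.0.0.0/6 (124.0.0.0 - 127.255.255.255) -> Tunnel2
  126.0.0.0/7 (126.0.0.0 - 127.255.255.255) -> wlan0
  126.169.128.0/18 (126.169.128.0 - 126.169.191.255) -> eth4
  126.169.176.0/20 (126.169.176.0 - 126.169.191.255) -> eth8
More-specific entries that do NOT match:
  126.169.188.196/30 (126.169.188.196 - 126.169.188.199) does not contain 126.169.188.215
  94.169.188.208/29 (94.169.188.208 - 94.169.188.215) does not contain 126.169.188.215
  126.169.188.240/29 (126.169.188.240 - 126.169.188.247) does not contain 126.169.188.215
  126.169.188.192/28 (126.169.188.192 - 126.169.188.207) does not contain 126.169.188.215
  124.169.188.0/23 (124.169.188.0 - 124.169.189.255) does not contain 126.169.188.215
  126.173.188.0/22 (126.173.188.0 - 126.173.191.255) does not contain 126.169.188.215
  94.169.184.0/21 (94.169.184.0 - 94.169.191.255) does not contain 126.169.188.215
  126.169.176.0/21 (126.169.176.0 - 126.169.183.255) does not contain 126.169.188.215
Longest matching prefix is /20 -> interface eth8.

eth8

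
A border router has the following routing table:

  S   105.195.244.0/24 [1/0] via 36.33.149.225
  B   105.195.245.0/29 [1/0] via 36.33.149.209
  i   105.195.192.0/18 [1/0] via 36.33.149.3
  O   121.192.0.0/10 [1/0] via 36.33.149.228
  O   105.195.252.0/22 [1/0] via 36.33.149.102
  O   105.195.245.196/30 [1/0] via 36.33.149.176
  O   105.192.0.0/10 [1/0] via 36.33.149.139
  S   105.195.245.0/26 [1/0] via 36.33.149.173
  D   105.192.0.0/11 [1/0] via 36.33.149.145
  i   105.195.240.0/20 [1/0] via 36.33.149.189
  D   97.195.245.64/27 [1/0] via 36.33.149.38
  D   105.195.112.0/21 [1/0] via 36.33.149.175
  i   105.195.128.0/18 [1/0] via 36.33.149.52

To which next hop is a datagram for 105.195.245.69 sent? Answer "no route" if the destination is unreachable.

Routes whose prefix contains 105.195.245.69:
  105.192.0.0/10 (105.192.0.0 - 105.255.255.255) -> 36.33.149.139
  105.192.0.0/11 (105.192.0.0 - 105.223.255.255) -> 36.33.149.145
  105.195.192.0/18 (105.195.192.0 - 105.195.255.255) -> 36.33.149.3
  105.195.240.0/20 (105.195.240.0 - 105.195.255.255) -> 36.33.149.189
More-specific entries that do NOT match:
  105.195.245.196/30 (105.195.245.196 - 105.195.245.199) does not contain 105.195.245.69
  105.195.245.0/29 (105.195.245.0 - 105.195.245.7) does not contain 105.195.245.69
  97.195.245.64/27 (97.195.245.64 - 97.195.245.95) does not contain 105.195.245.69
  105.195.245.0/26 (105.195.245.0 - 105.195.245.63) does not contain 105.195.245.69
  105.195.244.0/24 (105.195.244.0 - 105.195.244.255) does not contain 105.195.245.69
  105.195.252.0/22 (105.195.252.0 - 105.195.255.255) does not contain 105.195.245.69
  105.195.112.0/21 (105.195.112.0 - 105.195.119.255) does not contain 105.195.245.69
Longest matching prefix is /20 -> next hop 36.33.149.189.

36.33.149.189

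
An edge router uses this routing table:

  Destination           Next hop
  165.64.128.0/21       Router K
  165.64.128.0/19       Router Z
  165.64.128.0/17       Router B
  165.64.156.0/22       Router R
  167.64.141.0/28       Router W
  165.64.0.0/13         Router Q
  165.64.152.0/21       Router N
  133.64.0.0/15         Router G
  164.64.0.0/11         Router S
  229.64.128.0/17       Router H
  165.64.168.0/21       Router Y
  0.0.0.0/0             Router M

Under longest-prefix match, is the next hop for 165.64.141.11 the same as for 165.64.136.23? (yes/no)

165.64.141.11: longest match 165.64.128.0/19 -> Router Z
165.64.136.23: longest match 165.64.128.0/19 -> Router Z

yes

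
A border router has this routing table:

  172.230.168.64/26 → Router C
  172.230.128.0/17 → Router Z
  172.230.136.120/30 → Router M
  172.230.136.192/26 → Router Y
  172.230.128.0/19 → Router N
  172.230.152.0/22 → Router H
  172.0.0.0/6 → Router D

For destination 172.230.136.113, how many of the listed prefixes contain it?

3

Prefixes containing 172.230.136.113:
  172.0.0.0/6 (172.0.0.0 - 175.255.255.255)
  172.230.128.0/17 (172.230.128.0 - 172.230.255.255)
  172.230.128.0/19 (172.230.128.0 - 172.230.159.255)
Total matching entries: 3.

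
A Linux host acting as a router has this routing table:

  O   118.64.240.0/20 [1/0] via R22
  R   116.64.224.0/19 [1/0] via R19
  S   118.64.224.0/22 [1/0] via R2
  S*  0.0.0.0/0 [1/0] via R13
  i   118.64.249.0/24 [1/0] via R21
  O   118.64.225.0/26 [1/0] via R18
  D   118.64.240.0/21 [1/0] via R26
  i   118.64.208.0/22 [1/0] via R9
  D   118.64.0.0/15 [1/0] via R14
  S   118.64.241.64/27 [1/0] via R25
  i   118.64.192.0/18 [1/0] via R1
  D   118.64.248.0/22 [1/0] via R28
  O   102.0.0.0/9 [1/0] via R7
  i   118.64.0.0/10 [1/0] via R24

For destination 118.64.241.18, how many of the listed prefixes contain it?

6

Prefixes containing 118.64.241.18:
  0.0.0.0/0 (default, matches everything)
  118.64.0.0/10 (118.64.0.0 - 118.127.255.255)
  118.64.0.0/15 (118.64.0.0 - 118.65.255.255)
  118.64.192.0/18 (118.64.192.0 - 118.64.255.255)
  118.64.240.0/20 (118.64.240.0 - 118.64.255.255)
  118.64.240.0/21 (118.64.240.0 - 118.64.247.255)
Total matching entries: 6.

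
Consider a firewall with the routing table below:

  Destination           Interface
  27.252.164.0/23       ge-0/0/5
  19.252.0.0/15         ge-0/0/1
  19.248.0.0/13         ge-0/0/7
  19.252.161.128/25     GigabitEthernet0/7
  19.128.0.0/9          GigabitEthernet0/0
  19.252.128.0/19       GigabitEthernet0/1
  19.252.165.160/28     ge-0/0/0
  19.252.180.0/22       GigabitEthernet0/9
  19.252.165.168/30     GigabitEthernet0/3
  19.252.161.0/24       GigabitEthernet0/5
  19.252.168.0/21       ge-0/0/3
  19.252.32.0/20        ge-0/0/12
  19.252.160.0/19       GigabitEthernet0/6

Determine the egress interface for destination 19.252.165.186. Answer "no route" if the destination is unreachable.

GigabitEthernet0/6

Routes whose prefix contains 19.252.165.186:
  19.128.0.0/9 (19.128.0.0 - 19.255.255.255) -> GigabitEthernet0/0
  19.248.0.0/13 (19.248.0.0 - 19.255.255.255) -> ge-0/0/7
  19.252.0.0/15 (19.252.0.0 - 19.253.255.255) -> ge-0/0/1
  19.252.160.0/19 (19.252.160.0 - 19.252.191.255) -> GigabitEthernet0/6
More-specific entries that do NOT match:
  19.252.165.168/30 (19.252.165.168 - 19.252.165.171) does not contain 19.252.165.186
  19.252.165.160/28 (19.252.165.160 - 19.252.165.175) does not contain 19.252.165.186
  19.252.161.128/25 (19.252.161.128 - 19.252.161.255) does not contain 19.252.165.186
  19.252.161.0/24 (19.252.161.0 - 19.252.161.255) does not contain 19.252.165.186
  27.252.164.0/23 (27.252.164.0 - 27.252.165.255) does not contain 19.252.165.186
  19.252.180.0/22 (19.252.180.0 - 19.252.183.255) does not contain 19.252.165.186
  19.252.168.0/21 (19.252.168.0 - 19.252.175.255) does not contain 19.252.165.186
  19.252.32.0/20 (19.252.32.0 - 19.252.47.255) does not contain 19.252.165.186
Longest matching prefix is /19 -> interface GigabitEthernet0/6.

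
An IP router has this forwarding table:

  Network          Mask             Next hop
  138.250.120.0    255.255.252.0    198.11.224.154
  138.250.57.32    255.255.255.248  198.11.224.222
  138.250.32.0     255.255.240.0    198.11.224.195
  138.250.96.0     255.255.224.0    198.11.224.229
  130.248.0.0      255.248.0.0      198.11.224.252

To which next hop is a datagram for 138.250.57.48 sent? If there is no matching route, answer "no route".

No entry's prefix contains 138.250.57.48; there is no default route.

no route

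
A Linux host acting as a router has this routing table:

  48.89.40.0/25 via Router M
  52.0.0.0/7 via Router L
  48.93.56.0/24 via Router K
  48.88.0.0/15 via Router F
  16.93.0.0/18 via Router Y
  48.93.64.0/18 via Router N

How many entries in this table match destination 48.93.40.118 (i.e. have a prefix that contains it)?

0

No listed prefix contains 48.93.40.118.
Total matching entries: 0.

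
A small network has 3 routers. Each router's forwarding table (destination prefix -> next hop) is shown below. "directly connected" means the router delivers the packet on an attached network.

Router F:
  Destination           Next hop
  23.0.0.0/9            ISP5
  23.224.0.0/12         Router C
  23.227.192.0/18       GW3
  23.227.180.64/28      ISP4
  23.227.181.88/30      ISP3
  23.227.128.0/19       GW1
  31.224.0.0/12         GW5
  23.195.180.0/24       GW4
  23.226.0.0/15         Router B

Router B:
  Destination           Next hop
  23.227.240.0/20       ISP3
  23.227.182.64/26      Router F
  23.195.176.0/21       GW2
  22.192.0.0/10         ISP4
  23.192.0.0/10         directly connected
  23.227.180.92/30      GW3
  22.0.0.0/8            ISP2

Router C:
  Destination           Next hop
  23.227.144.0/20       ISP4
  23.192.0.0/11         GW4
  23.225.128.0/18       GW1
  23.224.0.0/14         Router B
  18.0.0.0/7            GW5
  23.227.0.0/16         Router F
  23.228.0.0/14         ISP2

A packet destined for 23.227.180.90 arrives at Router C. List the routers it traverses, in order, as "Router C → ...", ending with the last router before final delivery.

Router C → Router F → Router B

At Router C: longest match for 23.227.180.90 is 23.227.0.0/16 -> Router F
At Router F: longest match for 23.227.180.90 is 23.226.0.0/15 -> Router B
At Router B: longest match for 23.227.180.90 is 23.192.0.0/10 -> directly connected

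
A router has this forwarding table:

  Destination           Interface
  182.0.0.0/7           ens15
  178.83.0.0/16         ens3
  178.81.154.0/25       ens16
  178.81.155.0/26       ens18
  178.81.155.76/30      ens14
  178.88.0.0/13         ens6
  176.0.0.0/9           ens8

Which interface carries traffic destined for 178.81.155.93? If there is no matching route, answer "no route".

No entry's prefix contains 178.81.155.93; there is no default route.

no route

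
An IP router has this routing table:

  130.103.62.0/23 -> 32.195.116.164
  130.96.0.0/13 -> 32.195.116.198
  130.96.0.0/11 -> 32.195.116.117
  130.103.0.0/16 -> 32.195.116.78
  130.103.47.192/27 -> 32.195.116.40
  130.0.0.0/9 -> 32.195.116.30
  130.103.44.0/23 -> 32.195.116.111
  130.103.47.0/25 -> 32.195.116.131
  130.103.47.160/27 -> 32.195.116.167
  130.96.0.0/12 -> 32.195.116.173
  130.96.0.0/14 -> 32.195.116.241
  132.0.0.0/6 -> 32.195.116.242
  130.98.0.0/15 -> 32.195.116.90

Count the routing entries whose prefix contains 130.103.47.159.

Prefixes containing 130.103.47.159:
  130.0.0.0/9 (130.0.0.0 - 130.127.255.255)
  130.96.0.0/11 (130.96.0.0 - 130.127.255.255)
  130.96.0.0/12 (130.96.0.0 - 130.111.255.255)
  130.96.0.0/13 (130.96.0.0 - 130.103.255.255)
  130.103.0.0/16 (130.103.0.0 - 130.103.255.255)
Total matching entries: 5.

5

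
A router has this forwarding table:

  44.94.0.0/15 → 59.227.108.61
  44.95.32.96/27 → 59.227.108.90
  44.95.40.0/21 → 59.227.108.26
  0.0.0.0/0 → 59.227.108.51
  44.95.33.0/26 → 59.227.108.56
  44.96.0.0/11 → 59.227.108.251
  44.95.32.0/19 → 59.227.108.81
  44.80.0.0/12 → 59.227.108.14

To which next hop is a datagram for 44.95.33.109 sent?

59.227.108.81

Routes whose prefix contains 44.95.33.109:
  0.0.0.0/0 (default, matches everything) -> 59.227.108.51
  44.80.0.0/12 (44.80.0.0 - 44.95.255.255) -> 59.227.108.14
  44.94.0.0/15 (44.94.0.0 - 44.95.255.255) -> 59.227.108.61
  44.95.32.0/19 (44.95.32.0 - 44.95.63.255) -> 59.227.108.81
More-specific entries that do NOT match:
  44.95.32.96/27 (44.95.32.96 - 44.95.32.127) does not contain 44.95.33.109
  44.95.33.0/26 (44.95.33.0 - 44.95.33.63) does not contain 44.95.33.109
  44.95.40.0/21 (44.95.40.0 - 44.95.47.255) does not contain 44.95.33.109
Longest matching prefix is /19 -> next hop 59.227.108.81.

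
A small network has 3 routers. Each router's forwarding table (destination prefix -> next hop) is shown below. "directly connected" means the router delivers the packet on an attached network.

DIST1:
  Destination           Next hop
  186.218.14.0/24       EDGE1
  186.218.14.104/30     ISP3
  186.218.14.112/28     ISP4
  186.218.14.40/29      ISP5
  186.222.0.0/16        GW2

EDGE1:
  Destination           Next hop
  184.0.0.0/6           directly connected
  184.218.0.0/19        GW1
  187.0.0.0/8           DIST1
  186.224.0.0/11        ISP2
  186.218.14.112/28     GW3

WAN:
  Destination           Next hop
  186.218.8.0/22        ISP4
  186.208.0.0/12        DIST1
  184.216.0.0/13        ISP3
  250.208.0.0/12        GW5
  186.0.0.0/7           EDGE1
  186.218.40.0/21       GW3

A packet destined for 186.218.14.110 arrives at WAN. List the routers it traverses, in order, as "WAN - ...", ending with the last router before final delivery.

At WAN: longest match for 186.218.14.110 is 186.208.0.0/12 -> DIST1
At DIST1: longest match for 186.218.14.110 is 186.218.14.0/24 -> EDGE1
At EDGE1: longest match for 186.218.14.110 is 184.0.0.0/6 -> directly connected

WAN - DIST1 - EDGE1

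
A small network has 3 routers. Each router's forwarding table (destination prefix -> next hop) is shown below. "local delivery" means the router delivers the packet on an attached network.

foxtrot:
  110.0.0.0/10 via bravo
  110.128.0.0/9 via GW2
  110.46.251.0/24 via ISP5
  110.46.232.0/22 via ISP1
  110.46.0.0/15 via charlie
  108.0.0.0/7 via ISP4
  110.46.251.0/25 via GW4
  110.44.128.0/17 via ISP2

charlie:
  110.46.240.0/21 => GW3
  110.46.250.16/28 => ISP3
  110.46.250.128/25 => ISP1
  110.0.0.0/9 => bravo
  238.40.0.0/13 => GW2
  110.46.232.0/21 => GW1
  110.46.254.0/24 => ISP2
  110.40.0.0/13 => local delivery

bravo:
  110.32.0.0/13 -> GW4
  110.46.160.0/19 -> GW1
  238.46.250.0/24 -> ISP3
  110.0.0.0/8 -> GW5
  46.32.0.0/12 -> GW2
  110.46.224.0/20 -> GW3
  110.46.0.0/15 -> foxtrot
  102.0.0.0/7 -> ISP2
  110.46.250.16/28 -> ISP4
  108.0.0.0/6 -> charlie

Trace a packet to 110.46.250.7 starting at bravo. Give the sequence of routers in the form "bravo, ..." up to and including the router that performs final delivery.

At bravo: longest match for 110.46.250.7 is 110.46.0.0/15 -> foxtrot
At foxtrot: longest match for 110.46.250.7 is 110.46.0.0/15 -> charlie
At charlie: longest match for 110.46.250.7 is 110.40.0.0/13 -> local delivery

bravo, foxtrot, charlie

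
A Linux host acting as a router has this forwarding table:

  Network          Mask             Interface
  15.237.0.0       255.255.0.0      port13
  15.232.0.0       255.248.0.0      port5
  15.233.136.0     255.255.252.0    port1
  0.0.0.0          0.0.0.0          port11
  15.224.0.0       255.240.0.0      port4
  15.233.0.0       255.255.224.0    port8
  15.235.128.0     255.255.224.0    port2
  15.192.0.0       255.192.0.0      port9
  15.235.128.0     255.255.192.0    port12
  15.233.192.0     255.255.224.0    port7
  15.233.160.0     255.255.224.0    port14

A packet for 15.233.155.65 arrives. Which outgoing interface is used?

Routes whose prefix contains 15.233.155.65:
  0.0.0.0/0 (default, matches everything) -> port11
  15.192.0.0/10 (15.192.0.0 - 15.255.255.255) -> port9
  15.224.0.0/12 (15.224.0.0 - 15.239.255.255) -> port4
  15.232.0.0/13 (15.232.0.0 - 15.239.255.255) -> port5
More-specific entries that do NOT match:
  15.233.136.0/22 (15.233.136.0 - 15.233.139.255) does not contain 15.233.155.65
  15.233.0.0/19 (15.233.0.0 - 15.233.31.255) does not contain 15.233.155.65
  15.235.128.0/19 (15.235.128.0 - 15.235.159.255) does not contain 15.233.155.65
  15.233.192.0/19 (15.233.192.0 - 15.233.223.255) does not contain 15.233.155.65
  15.233.160.0/19 (15.233.160.0 - 15.233.191.255) does not contain 15.233.155.65
  15.235.128.0/18 (15.235.128.0 - 15.235.191.255) does not contain 15.233.155.65
  15.237.0.0/16 (15.237.0.0 - 15.237.255.255) does not contain 15.233.155.65
Longest matching prefix is /13 -> interface port5.

port5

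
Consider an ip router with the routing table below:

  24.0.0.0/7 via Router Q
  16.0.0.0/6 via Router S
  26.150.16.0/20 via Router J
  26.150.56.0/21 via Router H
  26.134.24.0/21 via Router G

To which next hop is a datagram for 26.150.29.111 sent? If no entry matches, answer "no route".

Routes whose prefix contains 26.150.29.111:
  26.150.16.0/20 (26.150.16.0 - 26.150.31.255) -> Router J
More-specific entries that do NOT match:
  26.150.56.0/21 (26.150.56.0 - 26.150.63.255) does not contain 26.150.29.111
  26.134.24.0/21 (26.134.24.0 - 26.134.31.255) does not contain 26.150.29.111
Longest matching prefix is /20 -> next hop Router J.

Router J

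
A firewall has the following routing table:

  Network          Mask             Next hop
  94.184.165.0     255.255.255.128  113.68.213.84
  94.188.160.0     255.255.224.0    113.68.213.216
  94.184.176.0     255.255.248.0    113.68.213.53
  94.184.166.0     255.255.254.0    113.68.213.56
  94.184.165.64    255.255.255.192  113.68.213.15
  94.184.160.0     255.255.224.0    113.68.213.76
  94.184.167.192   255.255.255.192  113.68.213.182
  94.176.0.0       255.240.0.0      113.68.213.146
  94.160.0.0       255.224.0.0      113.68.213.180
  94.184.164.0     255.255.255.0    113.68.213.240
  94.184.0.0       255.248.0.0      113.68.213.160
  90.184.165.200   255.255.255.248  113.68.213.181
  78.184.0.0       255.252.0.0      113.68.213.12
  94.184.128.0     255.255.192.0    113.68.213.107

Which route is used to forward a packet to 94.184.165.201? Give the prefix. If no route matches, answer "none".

Entries matching 94.184.165.201:
  94.160.0.0/11 (94.160.0.0 - 94.191.255.255)
  94.176.0.0/12 (94.176.0.0 - 94.191.255.255)
  94.184.0.0/13 (94.184.0.0 - 94.191.255.255)
  94.184.128.0/18 (94.184.128.0 - 94.184.191.255)
  94.184.160.0/19 (94.184.160.0 - 94.184.191.255)
Most specific is 94.184.160.0/19.

94.184.160.0/19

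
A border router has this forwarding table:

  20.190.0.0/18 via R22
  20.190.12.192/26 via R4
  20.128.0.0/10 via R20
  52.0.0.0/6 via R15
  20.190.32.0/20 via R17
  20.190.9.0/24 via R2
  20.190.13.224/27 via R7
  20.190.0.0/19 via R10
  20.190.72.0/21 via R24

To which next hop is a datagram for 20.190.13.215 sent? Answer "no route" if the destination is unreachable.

Routes whose prefix contains 20.190.13.215:
  20.128.0.0/10 (20.128.0.0 - 20.191.255.255) -> R20
  20.190.0.0/18 (20.190.0.0 - 20.190.63.255) -> R22
  20.190.0.0/19 (20.190.0.0 - 20.190.31.255) -> R10
More-specific entries that do NOT match:
  20.190.13.224/27 (20.190.13.224 - 20.190.13.255) does not contain 20.190.13.215
  20.190.12.192/26 (20.190.12.192 - 20.190.12.255) does not contain 20.190.13.215
  20.190.9.0/24 (20.190.9.0 - 20.190.9.255) does not contain 20.190.13.215
  20.190.72.0/21 (20.190.72.0 - 20.190.79.255) does not contain 20.190.13.215
  20.190.32.0/20 (20.190.32.0 - 20.190.47.255) does not contain 20.190.13.215
Longest matching prefix is /19 -> next hop R10.

R10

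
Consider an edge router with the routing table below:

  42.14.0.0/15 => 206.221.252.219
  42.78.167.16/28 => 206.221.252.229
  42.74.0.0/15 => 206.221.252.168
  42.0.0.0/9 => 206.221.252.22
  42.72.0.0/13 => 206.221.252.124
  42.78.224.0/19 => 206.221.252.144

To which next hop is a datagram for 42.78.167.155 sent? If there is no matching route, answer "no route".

Routes whose prefix contains 42.78.167.155:
  42.0.0.0/9 (42.0.0.0 - 42.127.255.255) -> 206.221.252.22
  42.72.0.0/13 (42.72.0.0 - 42.79.255.255) -> 206.221.252.124
More-specific entries that do NOT match:
  42.78.167.16/28 (42.78.167.16 - 42.78.167.31) does not contain 42.78.167.155
  42.78.224.0/19 (42.78.224.0 - 42.78.255.255) does not contain 42.78.167.155
  42.14.0.0/15 (42.14.0.0 - 42.15.255.255) does not contain 42.78.167.155
  42.74.0.0/15 (42.74.0.0 - 42.75.255.255) does not contain 42.78.167.155
Longest matching prefix is /13 -> next hop 206.221.252.124.

206.221.252.124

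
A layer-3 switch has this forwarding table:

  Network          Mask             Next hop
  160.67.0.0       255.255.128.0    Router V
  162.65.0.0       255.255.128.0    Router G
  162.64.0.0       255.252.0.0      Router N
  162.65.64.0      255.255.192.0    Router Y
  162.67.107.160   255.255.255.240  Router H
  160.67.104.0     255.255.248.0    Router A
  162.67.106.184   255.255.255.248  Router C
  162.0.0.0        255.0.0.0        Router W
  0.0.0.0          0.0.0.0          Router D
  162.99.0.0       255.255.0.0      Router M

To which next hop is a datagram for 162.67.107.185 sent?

Routes whose prefix contains 162.67.107.185:
  0.0.0.0/0 (default, matches everything) -> Router D
  162.0.0.0/8 (162.0.0.0 - 162.255.255.255) -> Router W
  162.64.0.0/14 (162.64.0.0 - 162.67.255.255) -> Router N
More-specific entries that do NOT match:
  162.67.106.184/29 (162.67.106.184 - 162.67.106.191) does not contain 162.67.107.185
  162.67.107.160/28 (162.67.107.160 - 162.67.107.175) does not contain 162.67.107.185
  160.67.104.0/21 (160.67.104.0 - 160.67.111.255) does not contain 162.67.107.185
  162.65.64.0/18 (162.65.64.0 - 162.65.127.255) does not contain 162.67.107.185
  160.67.0.0/17 (160.67.0.0 - 160.67.127.255) does not contain 162.67.107.185
  162.65.0.0/17 (162.65.0.0 - 162.65.127.255) does not contain 162.67.107.185
  162.99.0.0/16 (162.99.0.0 - 162.99.255.255) does not contain 162.67.107.185
Longest matching prefix is /14 -> next hop Router N.

Router N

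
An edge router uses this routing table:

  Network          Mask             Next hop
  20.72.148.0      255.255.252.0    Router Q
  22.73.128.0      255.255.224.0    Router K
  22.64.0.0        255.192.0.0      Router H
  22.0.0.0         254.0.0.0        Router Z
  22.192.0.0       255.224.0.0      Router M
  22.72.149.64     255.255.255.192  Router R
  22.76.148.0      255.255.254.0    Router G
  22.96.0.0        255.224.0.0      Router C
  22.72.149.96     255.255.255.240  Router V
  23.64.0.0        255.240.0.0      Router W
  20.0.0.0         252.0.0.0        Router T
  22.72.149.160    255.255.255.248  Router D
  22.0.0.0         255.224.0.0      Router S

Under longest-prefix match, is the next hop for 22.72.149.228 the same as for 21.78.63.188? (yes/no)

22.72.149.228: longest match 22.64.0.0/10 -> Router H
21.78.63.188: longest match 20.0.0.0/6 -> Router T

no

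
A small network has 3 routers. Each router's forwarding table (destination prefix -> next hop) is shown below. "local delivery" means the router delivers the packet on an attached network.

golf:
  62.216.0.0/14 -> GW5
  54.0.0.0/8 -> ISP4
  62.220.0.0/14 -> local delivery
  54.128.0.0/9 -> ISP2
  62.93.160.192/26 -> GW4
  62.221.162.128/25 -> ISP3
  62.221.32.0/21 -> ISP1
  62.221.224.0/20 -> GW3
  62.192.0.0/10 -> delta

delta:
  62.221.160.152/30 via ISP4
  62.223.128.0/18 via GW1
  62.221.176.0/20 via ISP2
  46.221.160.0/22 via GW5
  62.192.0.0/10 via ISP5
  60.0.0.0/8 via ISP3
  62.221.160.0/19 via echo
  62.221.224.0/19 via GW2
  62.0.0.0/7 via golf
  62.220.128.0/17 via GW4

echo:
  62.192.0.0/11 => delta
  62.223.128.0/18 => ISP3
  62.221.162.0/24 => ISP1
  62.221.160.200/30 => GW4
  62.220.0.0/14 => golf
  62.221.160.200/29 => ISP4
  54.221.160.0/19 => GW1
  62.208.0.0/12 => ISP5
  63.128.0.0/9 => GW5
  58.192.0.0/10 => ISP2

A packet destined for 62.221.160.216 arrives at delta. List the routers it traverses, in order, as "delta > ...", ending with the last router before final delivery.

At delta: longest match for 62.221.160.216 is 62.221.160.0/19 -> echo
At echo: longest match for 62.221.160.216 is 62.220.0.0/14 -> golf
At golf: longest match for 62.221.160.216 is 62.220.0.0/14 -> local delivery

delta > echo > golf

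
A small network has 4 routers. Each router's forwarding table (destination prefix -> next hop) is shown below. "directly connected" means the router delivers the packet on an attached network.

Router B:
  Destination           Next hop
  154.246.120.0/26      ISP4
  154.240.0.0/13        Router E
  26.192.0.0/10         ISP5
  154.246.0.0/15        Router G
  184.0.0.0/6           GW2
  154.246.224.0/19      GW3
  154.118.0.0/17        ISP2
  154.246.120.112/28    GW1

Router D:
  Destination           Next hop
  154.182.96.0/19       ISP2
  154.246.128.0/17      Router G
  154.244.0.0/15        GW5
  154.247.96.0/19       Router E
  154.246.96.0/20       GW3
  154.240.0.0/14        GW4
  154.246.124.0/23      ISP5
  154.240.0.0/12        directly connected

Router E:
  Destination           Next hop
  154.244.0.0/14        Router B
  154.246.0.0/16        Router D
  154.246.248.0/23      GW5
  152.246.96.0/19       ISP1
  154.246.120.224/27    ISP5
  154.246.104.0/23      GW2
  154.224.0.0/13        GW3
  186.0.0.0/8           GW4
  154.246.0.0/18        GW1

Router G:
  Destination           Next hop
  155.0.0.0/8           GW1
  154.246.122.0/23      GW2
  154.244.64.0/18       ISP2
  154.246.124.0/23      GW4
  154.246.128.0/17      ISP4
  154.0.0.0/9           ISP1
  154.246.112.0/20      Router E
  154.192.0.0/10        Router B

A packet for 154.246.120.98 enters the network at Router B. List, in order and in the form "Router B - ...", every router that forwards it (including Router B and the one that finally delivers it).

At Router B: longest match for 154.246.120.98 is 154.246.0.0/15 -> Router G
At Router G: longest match for 154.246.120.98 is 154.246.112.0/20 -> Router E
At Router E: longest match for 154.246.120.98 is 154.246.0.0/16 -> Router D
At Router D: longest match for 154.246.120.98 is 154.240.0.0/12 -> directly connected

Router B - Router G - Router E - Router D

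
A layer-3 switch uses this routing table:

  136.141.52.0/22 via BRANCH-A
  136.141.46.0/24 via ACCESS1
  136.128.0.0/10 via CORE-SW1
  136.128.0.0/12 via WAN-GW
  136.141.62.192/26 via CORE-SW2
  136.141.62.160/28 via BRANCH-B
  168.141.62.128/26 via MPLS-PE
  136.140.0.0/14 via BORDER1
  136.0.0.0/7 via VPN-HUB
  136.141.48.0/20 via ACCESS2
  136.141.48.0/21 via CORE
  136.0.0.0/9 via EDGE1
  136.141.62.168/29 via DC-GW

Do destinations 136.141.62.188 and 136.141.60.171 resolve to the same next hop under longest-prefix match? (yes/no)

136.141.62.188: longest match 136.141.48.0/20 -> ACCESS2
136.141.60.171: longest match 136.141.48.0/20 -> ACCESS2

yes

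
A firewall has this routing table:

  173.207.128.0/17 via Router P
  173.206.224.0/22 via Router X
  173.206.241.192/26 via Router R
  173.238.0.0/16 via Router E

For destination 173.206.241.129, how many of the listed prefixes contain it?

No listed prefix contains 173.206.241.129.
Total matching entries: 0.

0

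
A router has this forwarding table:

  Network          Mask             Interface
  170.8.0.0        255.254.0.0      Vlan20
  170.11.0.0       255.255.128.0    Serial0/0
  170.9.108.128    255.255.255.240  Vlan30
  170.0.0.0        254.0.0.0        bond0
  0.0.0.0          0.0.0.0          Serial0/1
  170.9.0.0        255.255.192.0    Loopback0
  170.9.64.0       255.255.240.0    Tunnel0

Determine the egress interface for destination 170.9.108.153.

Routes whose prefix contains 170.9.108.153:
  0.0.0.0/0 (default, matches everything) -> Serial0/1
  170.0.0.0/7 (170.0.0.0 - 171.255.255.255) -> bond0
  170.8.0.0/15 (170.8.0.0 - 170.9.255.255) -> Vlan20
More-specific entries that do NOT match:
  170.9.108.128/28 (170.9.108.128 - 170.9.108.143) does not contain 170.9.108.153
  170.9.64.0/20 (170.9.64.0 - 170.9.79.255) does not contain 170.9.108.153
  170.9.0.0/18 (170.9.0.0 - 170.9.63.255) does not contain 170.9.108.153
  170.11.0.0/17 (170.11.0.0 - 170.11.127.255) does not contain 170.9.108.153
Longest matching prefix is /15 -> interface Vlan20.

Vlan20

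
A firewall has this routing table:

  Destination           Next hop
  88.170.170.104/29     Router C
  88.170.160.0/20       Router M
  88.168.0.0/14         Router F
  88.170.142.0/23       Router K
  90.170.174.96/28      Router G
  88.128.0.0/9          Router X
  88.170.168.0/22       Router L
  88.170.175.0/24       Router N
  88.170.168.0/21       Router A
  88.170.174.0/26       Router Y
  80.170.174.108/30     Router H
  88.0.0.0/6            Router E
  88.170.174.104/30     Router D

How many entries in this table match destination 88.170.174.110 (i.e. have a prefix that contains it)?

Prefixes containing 88.170.174.110:
  88.0.0.0/6 (88.0.0.0 - 91.255.255.255)
  88.128.0.0/9 (88.128.0.0 - 88.255.255.255)
  88.168.0.0/14 (88.168.0.0 - 88.171.255.255)
  88.170.160.0/20 (88.170.160.0 - 88.170.175.255)
  88.170.168.0/21 (88.170.168.0 - 88.170.175.255)
Total matching entries: 5.

5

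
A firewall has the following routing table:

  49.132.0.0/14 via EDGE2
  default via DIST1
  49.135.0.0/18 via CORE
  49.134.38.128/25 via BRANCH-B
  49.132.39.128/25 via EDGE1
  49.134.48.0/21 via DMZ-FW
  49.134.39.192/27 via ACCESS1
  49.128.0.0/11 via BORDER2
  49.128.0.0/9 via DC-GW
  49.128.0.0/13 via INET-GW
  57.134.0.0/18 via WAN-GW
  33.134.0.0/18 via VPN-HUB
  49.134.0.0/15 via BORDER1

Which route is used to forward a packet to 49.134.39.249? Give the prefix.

Entries matching 49.134.39.249:
  0.0.0.0/0 (default, matches everything)
  49.128.0.0/9 (49.128.0.0 - 49.255.255.255)
  49.128.0.0/11 (49.128.0.0 - 49.159.255.255)
  49.128.0.0/13 (49.128.0.0 - 49.135.255.255)
  49.132.0.0/14 (49.132.0.0 - 49.135.255.255)
  49.134.0.0/15 (49.134.0.0 - 49.135.255.255)
Most specific is 49.134.0.0/15.

49.134.0.0/15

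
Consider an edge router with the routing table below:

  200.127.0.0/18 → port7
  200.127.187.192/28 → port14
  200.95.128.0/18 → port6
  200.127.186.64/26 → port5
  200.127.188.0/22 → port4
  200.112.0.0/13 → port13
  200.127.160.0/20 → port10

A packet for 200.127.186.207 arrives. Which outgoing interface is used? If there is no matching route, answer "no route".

no route

No entry's prefix contains 200.127.186.207; there is no default route.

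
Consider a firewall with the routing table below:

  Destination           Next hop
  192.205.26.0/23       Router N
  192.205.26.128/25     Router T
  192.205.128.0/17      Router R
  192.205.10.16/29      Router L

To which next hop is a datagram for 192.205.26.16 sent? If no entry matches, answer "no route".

Routes whose prefix contains 192.205.26.16:
  192.205.26.0/23 (192.205.26.0 - 192.205.27.255) -> Router N
More-specific entries that do NOT match:
  192.205.10.16/29 (192.205.10.16 - 192.205.10.23) does not contain 192.205.26.16
  192.205.26.128/25 (192.205.26.128 - 192.205.26.255) does not contain 192.205.26.16
Longest matching prefix is /23 -> next hop Router N.

Router N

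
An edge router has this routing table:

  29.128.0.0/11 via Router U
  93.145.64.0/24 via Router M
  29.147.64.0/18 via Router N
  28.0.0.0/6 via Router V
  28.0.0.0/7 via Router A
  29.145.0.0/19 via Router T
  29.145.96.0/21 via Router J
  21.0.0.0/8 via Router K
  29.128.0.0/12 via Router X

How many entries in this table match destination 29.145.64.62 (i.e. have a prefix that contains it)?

Prefixes containing 29.145.64.62:
  28.0.0.0/6 (28.0.0.0 - 31.255.255.255)
  28.0.0.0/7 (28.0.0.0 - 29.255.255.255)
  29.128.0.0/11 (29.128.0.0 - 29.159.255.255)
Total matching entries: 3.

3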